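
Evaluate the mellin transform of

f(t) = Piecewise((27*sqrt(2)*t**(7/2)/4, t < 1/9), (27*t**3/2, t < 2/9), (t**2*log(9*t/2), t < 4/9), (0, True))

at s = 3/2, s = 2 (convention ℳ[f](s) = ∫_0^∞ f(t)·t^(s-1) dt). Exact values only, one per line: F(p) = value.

F(3/2) = -1585/321489 + 17747*sqrt(2)/6429780 + 256*log(2)/15309
F(2) = -19/21870 + sqrt(2)/144342 + 64*log(2)/6561

reversing the shared t-power: 27*sqrt(2)*t**(3/2)/4 on [0, 1/9); 27*t/2 on [1/9, 2/9); log(9*t/2) on [2/9, 4/9)
remove the common scale on t first: 3*sqrt(3)*t**(3/2) on [0, 1/6); 9*t on [1/6, 1/3); log(3*t) on [1/3, 2/3)
undo the common scale on t: t**(3/2) on [0, 1/2); 3*t on [1/2, 1); log(t) on [1, 2)
integrate the 3 segments split at 1/9, 2/9, then add the results
the [0, 1/9) slice contributes ∫ 27*sqrt(2)*t**(7/2)/4·t^(s-1) dt
segment 1/9 to 2/9 holds 27*t**3/2; add its integral
for t in [2/9, 4/9): the term is ∫ t**2*log(9*t/2)·t^(s-1)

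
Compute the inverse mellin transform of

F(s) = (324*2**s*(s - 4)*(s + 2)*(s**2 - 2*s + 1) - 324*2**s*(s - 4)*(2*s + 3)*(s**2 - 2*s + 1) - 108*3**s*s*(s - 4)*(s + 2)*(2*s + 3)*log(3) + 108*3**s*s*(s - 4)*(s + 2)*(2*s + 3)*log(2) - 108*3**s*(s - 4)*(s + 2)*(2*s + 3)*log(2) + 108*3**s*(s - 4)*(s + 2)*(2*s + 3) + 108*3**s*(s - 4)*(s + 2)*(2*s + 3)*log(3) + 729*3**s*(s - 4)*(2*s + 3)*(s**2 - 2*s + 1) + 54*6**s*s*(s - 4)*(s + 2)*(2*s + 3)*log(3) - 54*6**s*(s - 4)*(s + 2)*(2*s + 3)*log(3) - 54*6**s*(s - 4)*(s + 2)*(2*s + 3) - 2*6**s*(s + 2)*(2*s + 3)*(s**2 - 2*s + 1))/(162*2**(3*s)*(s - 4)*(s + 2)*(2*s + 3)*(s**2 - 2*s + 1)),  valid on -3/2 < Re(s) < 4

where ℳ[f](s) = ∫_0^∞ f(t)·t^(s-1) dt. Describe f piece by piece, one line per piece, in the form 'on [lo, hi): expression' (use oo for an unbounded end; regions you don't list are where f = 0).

on [0, 1/4): 8*t**(3/2)
on [1/4, 3/8): 32*t**2
on [3/8, 3/4): log(4*t)/(4*t)
on [3/4, oo): 1/(256*t**4)

the common scale on t comes off first: 2*sqrt(2)*t**(3/2) on [0, 1/2); 8*t**2 on [1/2, 3/4); log(2*t)/(2*t) on [3/4, 3/2); …
back out the common scale on t: t**(3/2) on [0, 1); 2*t**2 on [1, 3/2); log(t)/t on [3/2, 3); …
split f at 1/4, 3/8, 3/4: ℳ[f](s) collects 4 kernel integrals
on [0, 1/4): add ∫ 8*t**(3/2)·t^(s-1) dt
[1/4, 3/8) adds the kernel integral of 32*t**2
∫ log(4*t)/(4*t)·t^(s-1) over [3/8, 3/4)
the [3/4, ∞) slice contributes ∫ 1/(256*t**4)·t^(s-1) dt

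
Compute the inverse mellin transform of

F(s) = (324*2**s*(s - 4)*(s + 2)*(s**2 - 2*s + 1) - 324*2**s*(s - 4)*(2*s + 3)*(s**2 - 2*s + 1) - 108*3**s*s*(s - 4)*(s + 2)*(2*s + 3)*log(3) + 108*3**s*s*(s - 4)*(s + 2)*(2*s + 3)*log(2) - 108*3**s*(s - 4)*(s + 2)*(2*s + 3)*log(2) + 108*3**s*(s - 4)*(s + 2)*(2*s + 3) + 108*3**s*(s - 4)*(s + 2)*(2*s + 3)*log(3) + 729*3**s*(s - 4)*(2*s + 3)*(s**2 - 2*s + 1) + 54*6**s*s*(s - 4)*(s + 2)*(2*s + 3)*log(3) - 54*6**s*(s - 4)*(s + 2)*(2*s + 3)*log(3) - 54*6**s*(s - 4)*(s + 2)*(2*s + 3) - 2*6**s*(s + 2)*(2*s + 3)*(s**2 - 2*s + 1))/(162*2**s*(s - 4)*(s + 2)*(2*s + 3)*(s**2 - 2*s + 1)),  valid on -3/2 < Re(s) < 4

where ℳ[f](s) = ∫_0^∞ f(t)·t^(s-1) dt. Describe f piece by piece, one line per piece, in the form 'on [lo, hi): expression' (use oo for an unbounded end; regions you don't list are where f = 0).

on [0, 1): t**(3/2)
on [1, 3/2): 2*t**2
on [3/2, 3): log(t)/t
on [3, oo): t**(-4)

decompose at 1, 3/2, 3; ℳ[f](s) sums the 4 pieces' integrals
on [0, 1) integrate f = t**(3/2) against the kernel
on [1, 3/2): add ∫ 2*t**2·t^(s-1) dt
∫ log(t)/t·t^(s-1) over [3/2, 3)
on [3, ∞): add ∫ t**(-4)·t^(s-1) dt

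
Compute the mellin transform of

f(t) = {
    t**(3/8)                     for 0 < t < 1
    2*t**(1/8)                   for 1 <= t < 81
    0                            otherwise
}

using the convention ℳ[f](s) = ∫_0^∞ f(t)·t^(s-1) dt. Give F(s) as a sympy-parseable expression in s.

remove the power substitution first: t**(3/4) on [0, 1); 2*t**(1/4) on [1, 9)
peel off the power substitution: t**(3/2) on [0, 1); 2*sqrt(t) on [1, 3)
linearity at 1 turns ℳ[f](s) into 2 summed integrals
segment 0 to 1 holds t**(3/8); add its integral
on [1, 81): add ∫ 2*t**(1/8)·t^(s-1) dt

8*(2*3**(4*s + 1/2)*(8*s + 3) - 8*s - 5)/((8*s + 1)*(8*s + 3))
  Re(s) > -3/8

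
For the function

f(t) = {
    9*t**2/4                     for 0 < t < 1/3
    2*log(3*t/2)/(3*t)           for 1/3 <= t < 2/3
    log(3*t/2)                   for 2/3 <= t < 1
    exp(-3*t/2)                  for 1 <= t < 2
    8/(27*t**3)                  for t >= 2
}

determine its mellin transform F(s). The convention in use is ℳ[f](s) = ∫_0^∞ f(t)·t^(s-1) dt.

peel off the common scale on t: t**2 on [0, 1/2); log(t)/t on [1/2, 1); log(t) on [1, 3/2); …
f breaks at 1/3, 2/3, 1, 2 into 5 integrals to sum
piece [0, 1/3): integrate 9*t**2/4 against the kernel
on [1/3, 2/3): add ∫ 2*log(3*t/2)/(3*t)·t^(s-1) dt
segment [2/3, 1) carries log(3*t/2); integrate it
segment [1, 2) carries exp(-3*t/2); integrate it
segment 2 to ∞ holds 8/(27*t**3); add its integral

(108*2**s*s**2*(s - 3)*(s + 2)*(s**2 - 2*s + 1)*uppergamma(s, 3/2) - 108*2**s*s**2*(s - 3)*(s + 2)*(s**2 - 2*s + 1)*uppergamma(s, 3) - 108*2**s*s**2*(s - 3)*(s + 2) + 108*2**s*(s - 3)*(s + 2)*(s**2 - 2*s + 1) - 108*3**s*s*(s - 3)*(s + 2)*(s**2 - 2*s + 1)*log(2) + 108*3**s*s*(s - 3)*(s + 2)*(s**2 - 2*s + 1)*log(3) - 108*3**s*(s - 3)*(s + 2)*(s**2 - 2*s + 1) - 4*6**s*s**2*(s + 2)*(s**2 - 2*s + 1) + 216*s**3*(s - 3)*(s + 2)*log(2) - 216*s**2*(s - 3)*(s + 2)*log(2) + 216*s**2*(s - 3)*(s + 2) + 27*s**2*(s - 3)*(s**2 - 2*s + 1))/(108*3**s*s**2*(s - 3)*(s + 2)*(s**2 - 2*s + 1))
  -2 < Re(s) < 3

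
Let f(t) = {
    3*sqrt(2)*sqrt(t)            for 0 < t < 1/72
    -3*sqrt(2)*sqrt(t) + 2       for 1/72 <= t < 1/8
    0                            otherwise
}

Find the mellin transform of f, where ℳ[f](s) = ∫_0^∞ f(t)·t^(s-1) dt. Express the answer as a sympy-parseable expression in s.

(9**s*s + 2*9**s - 2*s - 2)/(72**s*s*(2*s + 1))
  Re(s) > -1/2

peel off the common scale on t: 3*sqrt(t) on [0, 1/36); 2 - 3*sqrt(t) on [1/36, 1/4)
peel off the power substitution: 3*t on [0, 1/6); 2 - 3*t on [1/6, 1/2)
invert the common scale on t to get t on [0, 1/2); 2 - t on [1/2, 3/2)
integrate the 2 segments split at 1/72, then add the results
for t in [0, 1/72): the term is ∫ 3*sqrt(2)*sqrt(t)·t^(s-1)
piece [1/72, 1/8): integrate (-3*sqrt(2)*sqrt(t) + 2) against the kernel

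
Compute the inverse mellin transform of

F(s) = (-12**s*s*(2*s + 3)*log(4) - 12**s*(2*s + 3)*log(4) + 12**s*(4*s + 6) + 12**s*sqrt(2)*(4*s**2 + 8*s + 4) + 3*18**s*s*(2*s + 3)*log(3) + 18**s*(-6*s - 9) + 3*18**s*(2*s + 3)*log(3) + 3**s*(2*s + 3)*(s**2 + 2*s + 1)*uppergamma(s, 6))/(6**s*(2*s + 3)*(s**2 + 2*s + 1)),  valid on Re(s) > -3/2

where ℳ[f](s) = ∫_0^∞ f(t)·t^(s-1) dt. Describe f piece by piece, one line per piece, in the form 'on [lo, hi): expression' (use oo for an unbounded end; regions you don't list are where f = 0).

integrate the 3 segments split at 2, 3, then add the results
piece [0, 2): integrate t**(3/2) against the kernel
for t in [2, 3): the term is ∫ t*log(t)·t^(s-1)
on [3, ∞): add ∫ exp(-2*t)·t^(s-1) dt

on [0, 2): t**(3/2)
on [2, 3): t*log(t)
on [3, oo): exp(-2*t)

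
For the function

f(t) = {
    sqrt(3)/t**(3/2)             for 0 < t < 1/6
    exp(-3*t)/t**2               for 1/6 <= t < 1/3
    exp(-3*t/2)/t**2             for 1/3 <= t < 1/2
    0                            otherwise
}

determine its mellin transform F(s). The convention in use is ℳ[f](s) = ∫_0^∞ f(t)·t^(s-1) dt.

back out the shared t-power: sqrt(3)/sqrt(t) on [0, 1/6); exp(-3*t)/t on [1/6, 1/3); exp(-3*t/2)/t on [1/3, 1/2)
reversing the shared t-power: sqrt(3)*sqrt(t) on [0, 1/6); exp(-3*t) on [1/6, 1/3); exp(-3*t/2) on [1/3, 1/2)
peel off the common scale on t: sqrt(t) on [0, 1/2); exp(-t) on [1/2, 1); exp(-t/2) on [1, 3/2)
integrate the 3 segments split at 1/6, 1/3, then add the results
[0, 1/6) adds the kernel integral of sqrt(3)/t**(3/2)
segment 1/6 to 1/3 holds exp(-3*t)/t**2; add its integral
segment 1/3 to 1/2 holds exp(-3*t/2)/t**2; add its integral

9*(2**(2*s)*(2*s - 3)*uppergamma(s - 2, 1/2) - 2**(2*s)*(2*s - 3)*uppergamma(s - 2, 3/4) + 4*2**s*(2*s - 3)*uppergamma(s - 2, 1/2) - 4*2**s*(2*s - 3)*uppergamma(s - 2, 1) + 16*sqrt(2))/(4*6**s*(2*s - 3))
  Re(s) > 3/2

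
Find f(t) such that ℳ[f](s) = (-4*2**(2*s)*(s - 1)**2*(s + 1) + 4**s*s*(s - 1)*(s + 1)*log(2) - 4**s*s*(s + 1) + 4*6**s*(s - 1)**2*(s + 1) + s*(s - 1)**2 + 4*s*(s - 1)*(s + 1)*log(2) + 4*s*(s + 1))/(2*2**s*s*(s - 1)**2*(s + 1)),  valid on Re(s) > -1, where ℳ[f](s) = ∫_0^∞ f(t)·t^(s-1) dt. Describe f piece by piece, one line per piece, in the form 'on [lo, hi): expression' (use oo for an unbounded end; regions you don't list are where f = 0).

peel off the shared t-power: t**2 on [0, 1/2); log(t) on [1/2, 2); 2*t on [2, 3)
linearity at 1/2, 2 turns ℳ[f](s) into 3 summed integrals
on [0, 1/2) integrate f = t against the kernel
segment 1/2 to 2 holds log(t)/t; add its integral
piece [2, 3): integrate 2 against the kernel

on [0, 1/2): t
on [1/2, 2): log(t)/t
on [2, 3): 2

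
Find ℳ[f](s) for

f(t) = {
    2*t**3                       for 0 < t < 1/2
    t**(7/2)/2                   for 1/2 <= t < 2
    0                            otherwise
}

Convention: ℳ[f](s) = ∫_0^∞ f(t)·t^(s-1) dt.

(-2**(1/2 - s)*(s + 3) + 128*2**(s + 1/2)*(s + 3) + 4*(2*s + 7)/2**s)/(16*(s + 3)*(2*s + 7))
  Re(s) > -3

f breaks at 1/2 into 2 integrals to sum
on [0, 1/2) integrate f = 2*t**3 against the kernel
segment 1/2 to 2 holds t**(7/2)/2; add its integral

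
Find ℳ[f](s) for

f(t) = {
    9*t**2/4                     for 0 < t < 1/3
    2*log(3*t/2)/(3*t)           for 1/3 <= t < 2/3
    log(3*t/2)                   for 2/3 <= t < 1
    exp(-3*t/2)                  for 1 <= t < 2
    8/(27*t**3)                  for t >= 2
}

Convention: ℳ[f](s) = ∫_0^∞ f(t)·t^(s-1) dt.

2**s*(108*2**s*s**2*(s - 3)*(s + 2)*(s**2 - 2*s + 1)*uppergamma(s, 3/2) - 108*2**s*s**2*(s - 3)*(s + 2)*(s**2 - 2*s + 1)*uppergamma(s, 3) - 108*2**s*s**2*(s - 3)*(s + 2) + 108*2**s*(s - 3)*(s + 2)*(s**2 - 2*s + 1) - 108*3**s*s*(s - 3)*(s + 2)*(s**2 - 2*s + 1)*log(2) + 108*3**s*s*(s - 3)*(s + 2)*(s**2 - 2*s + 1)*log(3) - 108*3**s*(s - 3)*(s + 2)*(s**2 - 2*s + 1) - 4*6**s*s**2*(s + 2)*(s**2 - 2*s + 1) + 216*s**3*(s - 3)*(s + 2)*log(2) - 216*s**2*(s - 3)*(s + 2)*log(2) + 216*s**2*(s - 3)*(s + 2) + 27*s**2*(s - 3)*(s**2 - 2*s + 1))/(108*6**s*s**2*(s - 3)*(s + 2)*(s**2 - 2*s + 1))
  -2 < Re(s) < 3

remove the common scale on t first: 9*t**2 on [0, 1/6); log(3*t)/(3*t) on [1/6, 1/3); log(3*t) on [1/3, 1/2); …
peel off the common scale on t: t**2 on [0, 1/2); log(t)/t on [1/2, 1); log(t) on [1, 3/2); …
integrate the 5 segments split at 1/3, 2/3, 1, 2, then add the results
∫ over [0, 1/3) of 9*t**2/4·t^(s-1) joins the sum
∫ over [1/3, 2/3) of 2*log(3*t/2)/(3*t)·t^(s-1) joins the sum
piece [2/3, 1): integrate log(3*t/2) against the kernel
on [1, 2): add ∫ exp(-3*t/2)·t^(s-1) dt
on [2, ∞): add ∫ 8/(27*t**3)·t^(s-1) dt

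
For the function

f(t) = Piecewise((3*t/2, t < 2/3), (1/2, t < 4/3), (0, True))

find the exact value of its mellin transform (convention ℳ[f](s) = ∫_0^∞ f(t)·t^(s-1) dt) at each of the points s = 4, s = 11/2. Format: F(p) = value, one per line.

reversing the common scale on t: t on [0, 1); 1/2 on [1, 2)
linearity at 2/3 turns ℳ[f](s) into 2 summed integrals
on [0, 2/3): add ∫ 3*t/2·t^(s-1) dt
on [2/3, 4/3) integrate f = 1/2 against the kernel

F(4) = 166/405
F(11/2) = 32*sqrt(6)/11583 + 2048*sqrt(3)/8019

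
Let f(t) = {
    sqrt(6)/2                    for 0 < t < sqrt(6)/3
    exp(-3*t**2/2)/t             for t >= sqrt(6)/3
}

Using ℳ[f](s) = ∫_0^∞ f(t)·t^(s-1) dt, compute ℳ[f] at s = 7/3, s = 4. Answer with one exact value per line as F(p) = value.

strip the shared t-power: sqrt(6)*t/2 on [0, sqrt(6)/3); exp(-3*t**2/2) on [sqrt(6)/3, ∞)
invert the power substitution to get sqrt(6)*sqrt(t)/2 on [0, 2/3); exp(-3*t/2) on [2/3, ∞)
reversing the common scale on t: sqrt(t) on [0, 1); exp(-t) on [1, ∞)
along the cuts sqrt(6)/3, ℳ[f](s) splits into 2 integrals
piece [0, sqrt(6)/3): integrate sqrt(6)/2 against the kernel
over [sqrt(6)/3, ∞), the kernel integral of exp(-3*t**2/2)/t enters the sum

F(7/3) = 12**(1/3)*(7*uppergamma(2/3, 1) + 6)/42
F(4) = sqrt(6)*(2 + E*(sqrt(pi)*erfc(1) + 1))*exp(-1)/18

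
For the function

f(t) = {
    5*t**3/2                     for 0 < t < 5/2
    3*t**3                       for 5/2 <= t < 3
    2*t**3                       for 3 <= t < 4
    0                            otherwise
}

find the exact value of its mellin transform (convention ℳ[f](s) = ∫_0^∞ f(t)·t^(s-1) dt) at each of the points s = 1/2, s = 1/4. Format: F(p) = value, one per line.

treat the 3 regions marked off by 5/2, 3 separately and sum
for t in [0, 5/2): the term is ∫ 5*t**3/2·t^(s-1)
on [5/2, 3): add ∫ 3*t**3·t^(s-1) dt
segment [3, 4) carries 2*t**3; integrate it

F(1/2) = -125*sqrt(10)/112 + 54*sqrt(3)/7 + 512/7
F(1/4) = -125*2**(3/4)*5**(1/4)/104 + 108*3**(1/4)/13 + 512*sqrt(2)/13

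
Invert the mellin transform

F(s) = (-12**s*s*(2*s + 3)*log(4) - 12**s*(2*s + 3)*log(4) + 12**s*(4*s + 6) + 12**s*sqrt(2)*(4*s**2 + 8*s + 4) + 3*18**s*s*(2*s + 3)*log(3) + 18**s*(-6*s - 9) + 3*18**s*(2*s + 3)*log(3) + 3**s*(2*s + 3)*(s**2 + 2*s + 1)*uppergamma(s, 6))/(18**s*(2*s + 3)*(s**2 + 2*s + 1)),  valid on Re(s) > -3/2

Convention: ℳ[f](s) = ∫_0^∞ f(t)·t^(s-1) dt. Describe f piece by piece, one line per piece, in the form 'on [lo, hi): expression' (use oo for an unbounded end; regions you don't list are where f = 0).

back out the common scale on t: t**(3/2) on [0, 2); t*log(t) on [2, 3); exp(-2*t) on [3, ∞)
cuts at 2/3, 1: linearity sums the 3 kernel integrals
segment [0, 2/3) carries 3*sqrt(3)*t**(3/2); integrate it
[2/3, 1) adds the kernel integral of 3*t*log(3*t)
segment 1 to ∞ holds exp(-6*t); add its integral

on [0, 2/3): 3*sqrt(3)*t**(3/2)
on [2/3, 1): 3*t*log(3*t)
on [1, oo): exp(-6*t)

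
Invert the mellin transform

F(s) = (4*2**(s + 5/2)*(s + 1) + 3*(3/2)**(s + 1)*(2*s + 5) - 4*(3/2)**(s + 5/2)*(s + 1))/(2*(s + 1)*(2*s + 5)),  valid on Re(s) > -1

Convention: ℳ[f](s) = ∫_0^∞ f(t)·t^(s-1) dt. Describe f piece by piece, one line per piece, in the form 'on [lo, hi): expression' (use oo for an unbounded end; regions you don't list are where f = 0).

along the cuts 3/2, ℳ[f](s) splits into 2 integrals
segment [0, 3/2) carries 3*t/2; integrate it
for t in [3/2, 2): the term is ∫ t**(5/2)·t^(s-1)

on [0, 3/2): 3*t/2
on [3/2, 2): t**(5/2)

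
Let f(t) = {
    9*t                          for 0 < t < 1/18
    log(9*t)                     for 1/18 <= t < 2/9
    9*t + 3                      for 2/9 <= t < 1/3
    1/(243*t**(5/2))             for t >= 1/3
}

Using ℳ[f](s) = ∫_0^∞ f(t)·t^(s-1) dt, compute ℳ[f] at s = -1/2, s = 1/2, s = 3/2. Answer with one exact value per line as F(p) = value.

F(-1/2) = sqrt(2)*(-486*log(2) + sqrt(2) + 648)/54
F(1/2) = sqrt(2)*(-330 + sqrt(2) + 108*log(2) + 144*sqrt(6))/108
F(3/2) = sqrt(2)*(-1139 + 30*sqrt(2) + 270*log(2) + 864*sqrt(6))/4860

remove the common scale on t first: 3*t on [0, 1/6); log(3*t) on [1/6, 2/3); 3*t + 3 on [2/3, 1); …
undo the common scale on t: t on [0, 1/2); log(t) on [1/2, 2); t + 3 on [2, 3); …
split f at 1/18, 2/9, 1/3: ℳ[f](s) collects 4 kernel integrals
on [0, 1/18): add ∫ 9*t·t^(s-1) dt
on [1/18, 2/9): add ∫ log(9*t)·t^(s-1) dt
segment [2/9, 1/3) carries (9*t + 3); integrate it
piece [1/3, ∞): integrate 1/(243*t**(5/2)) against the kernel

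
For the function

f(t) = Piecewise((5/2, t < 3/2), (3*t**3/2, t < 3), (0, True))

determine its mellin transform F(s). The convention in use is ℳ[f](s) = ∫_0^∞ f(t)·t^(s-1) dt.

3**s*(81*s*(8*2**s - 1) + 40*s + 120)/(16*2**s*s*(s + 3))
  Re(s) > 0

summing 2 kernel integrals split by 3/2 yields ℳ[f](s)
[0, 3/2) adds the kernel integral of 5/2
over [3/2, 3), the kernel integral of 3*t**3/2 enters the sum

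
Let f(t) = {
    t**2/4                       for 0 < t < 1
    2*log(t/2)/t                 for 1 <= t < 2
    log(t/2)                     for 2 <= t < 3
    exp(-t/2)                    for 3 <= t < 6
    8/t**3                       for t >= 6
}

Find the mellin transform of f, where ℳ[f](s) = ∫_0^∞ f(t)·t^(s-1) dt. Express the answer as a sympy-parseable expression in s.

peel off the common scale on t: t**2 on [0, 1/2); log(t)/t on [1/2, 1); log(t) on [1, 3/2); …
the 5 pieces separated at 1, 2, 3, 6 each add one integral
[0, 1) adds the kernel integral of t**2/4
piece [1, 2): integrate 2*log(t/2)/t against the kernel
over [2, 3), the kernel integral of log(t/2) enters the sum
[3, 6) adds the kernel integral of exp(-t/2)
on [6, ∞) integrate f = 8/t**3 against the kernel

(108*2**s*s**2*(s - 3)*(s + 2)*(s**2 - 2*s + 1)*uppergamma(s, 3/2) - 108*2**s*s**2*(s - 3)*(s + 2)*(s**2 - 2*s + 1)*uppergamma(s, 3) - 108*2**s*s**2*(s - 3)*(s + 2) + 108*2**s*(s - 3)*(s + 2)*(s**2 - 2*s + 1) - 108*3**s*s*(s - 3)*(s + 2)*(s**2 - 2*s + 1)*log(2) + 108*3**s*s*(s - 3)*(s + 2)*(s**2 - 2*s + 1)*log(3) - 108*3**s*(s - 3)*(s + 2)*(s**2 - 2*s + 1) - 4*6**s*s**2*(s + 2)*(s**2 - 2*s + 1) + 216*s**3*(s - 3)*(s + 2)*log(2) - 216*s**2*(s - 3)*(s + 2)*log(2) + 216*s**2*(s - 3)*(s + 2) + 27*s**2*(s - 3)*(s**2 - 2*s + 1))/(108*s**2*(s - 3)*(s + 2)*(s**2 - 2*s + 1))
  -2 < Re(s) < 3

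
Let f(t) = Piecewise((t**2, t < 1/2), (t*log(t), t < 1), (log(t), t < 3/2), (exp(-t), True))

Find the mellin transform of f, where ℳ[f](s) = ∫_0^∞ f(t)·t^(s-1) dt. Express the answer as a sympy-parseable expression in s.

(4*2**s*s**2*(s + 2)*(s**2 + 2*s + 1)*uppergamma(s, 3/2) - 4*2**s*s**2*(s + 2) + 4*2**s*(s + 2)*(s**2 + 2*s + 1) + 3**s*s*(s + 2)*(-4*log(2) + 4*log(3))*(s**2 + 2*s + 1) - 4*3**s*(s + 2)*(s**2 + 2*s + 1) + s**3*(s + 2)*log(4) + s**2*(s + 2)*log(4) + 2*s**2*(s + 2) + s**2*(s**2 + 2*s + 1))/(4*2**s*s**2*(s + 2)*(s**2 + 2*s + 1))
  Re(s) > -2

slice at 1/2, 1, 3/2, transform all 4 pieces, and sum them
between 0 and 1/2 the integrand is t**2·t^(s-1)
piece [1/2, 1): integrate t*log(t) against the kernel
the [1, 3/2) slice contributes ∫ log(t)·t^(s-1) dt
on [3/2, ∞) integrate f = exp(-t) against the kernel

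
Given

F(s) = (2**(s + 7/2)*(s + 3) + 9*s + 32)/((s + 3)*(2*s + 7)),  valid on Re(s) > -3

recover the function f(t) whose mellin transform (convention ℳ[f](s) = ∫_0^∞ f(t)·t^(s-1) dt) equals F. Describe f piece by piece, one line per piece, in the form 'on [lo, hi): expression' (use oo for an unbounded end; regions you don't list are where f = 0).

on [0, 1): 5*t**3
on [1, 2): t**(7/2)/2

summing 2 kernel integrals split by 1 yields ℳ[f](s)
on [0, 1): add ∫ 5*t**3·t^(s-1) dt
piece [1, 2): integrate t**(7/2)/2 against the kernel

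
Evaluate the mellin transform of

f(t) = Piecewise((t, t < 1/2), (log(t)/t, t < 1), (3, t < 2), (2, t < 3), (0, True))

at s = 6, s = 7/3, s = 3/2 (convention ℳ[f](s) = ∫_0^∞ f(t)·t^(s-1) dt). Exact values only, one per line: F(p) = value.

F(6) = log(2)/160 + 17010271/67200
F(7/3) = -207/112 + 3*2**(2/3)*log(2)/16 + 51*2**(2/3)/320 + 12*2**(1/3)/7 + 54*3**(1/3)/7
F(3/2) = -6 + sqrt(2)*log(2) + 203*sqrt(2)/60 + 4*sqrt(3)

along the cuts 1/2, 1, 2, ℳ[f](s) splits into 4 integrals
piece [0, 1/2): integrate t against the kernel
between 1/2 and 1 the integrand is log(t)/t·t^(s-1)
for t in [1, 2): the term is ∫ 3·t^(s-1)
∫ over [2, 3) of 2·t^(s-1) joins the sum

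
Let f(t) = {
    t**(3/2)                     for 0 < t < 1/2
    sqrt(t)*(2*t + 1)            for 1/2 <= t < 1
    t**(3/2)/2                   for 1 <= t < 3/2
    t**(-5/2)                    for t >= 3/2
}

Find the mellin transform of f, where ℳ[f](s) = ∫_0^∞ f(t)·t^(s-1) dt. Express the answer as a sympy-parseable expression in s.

(2160*2**s*s**2 - 3456*2**s*s - 4860*2**s + 196*3**s*sqrt(6)*s**2 - 904*3**s*sqrt(6)*s - 501*3**s*sqrt(6) - 648*sqrt(2)*s**2 + 864*sqrt(2)*s + 1890*sqrt(2))/(108*2**s*(8*s**3 - 4*s**2 - 34*s - 15))
  -3/2 < Re(s) < 5/2

back out the shared t-power: t on [0, 1/2); 2*t + 1 on [1/2, 1); t/2 on [1, 3/2); …
the 4 pieces separated at 1/2, 1, 3/2 each add one integral
on [0, 1/2) integrate f = t**(3/2) against the kernel
∫ sqrt(t)*(2*t + 1)·t^(s-1) over [1/2, 1)
between 1 and 3/2 the integrand is t**(3/2)/2·t^(s-1)
segment 3/2 to ∞ holds t**(-5/2); add its integral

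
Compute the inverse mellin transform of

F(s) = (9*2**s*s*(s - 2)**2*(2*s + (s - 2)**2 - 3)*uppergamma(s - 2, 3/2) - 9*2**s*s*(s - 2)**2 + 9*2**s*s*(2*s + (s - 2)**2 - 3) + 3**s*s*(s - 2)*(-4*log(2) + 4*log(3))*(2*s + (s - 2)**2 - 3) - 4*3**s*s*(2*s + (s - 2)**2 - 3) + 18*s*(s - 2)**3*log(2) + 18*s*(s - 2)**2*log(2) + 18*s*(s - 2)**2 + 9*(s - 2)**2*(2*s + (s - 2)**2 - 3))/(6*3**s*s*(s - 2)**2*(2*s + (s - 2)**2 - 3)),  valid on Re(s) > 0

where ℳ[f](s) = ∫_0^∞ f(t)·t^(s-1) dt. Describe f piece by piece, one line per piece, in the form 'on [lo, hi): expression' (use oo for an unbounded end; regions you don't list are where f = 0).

undo the shared t-power: 3*t/2 on [0, 1/3); log(3*t/2) on [1/3, 2/3); 2*log(3*t/2)/(3*t) on [2/3, 1); …
remove the common scale on t first: t on [0, 1/2); log(t) on [1/2, 1); log(t)/t on [1, 3/2); …
peel off the shared t-power: t**2 on [0, 1/2); t*log(t) on [1/2, 1); log(t) on [1, 3/2); …
integrate the 4 segments split at 1/3, 2/3, 1, then add the results
segment 0 to 1/3 holds 3/2; add its integral
between 1/3 and 2/3 the integrand is log(3*t/2)/t·t^(s-1)
[2/3, 1) adds the kernel integral of 2*log(3*t/2)/(3*t**2)
for t in [1, ∞): the term is ∫ 2*exp(-3*t/2)/(3*t**2)·t^(s-1)

on [0, 1/3): 3/2
on [1/3, 2/3): log(3*t/2)/t
on [2/3, 1): 2*log(3*t/2)/(3*t**2)
on [1, oo): 2*exp(-3*t/2)/(3*t**2)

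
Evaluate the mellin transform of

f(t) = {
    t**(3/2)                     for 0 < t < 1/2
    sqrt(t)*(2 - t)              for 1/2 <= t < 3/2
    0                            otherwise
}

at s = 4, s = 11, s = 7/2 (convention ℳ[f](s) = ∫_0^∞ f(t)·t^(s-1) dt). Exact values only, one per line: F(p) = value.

F(4) = sqrt(2)*(-26 + 1377*sqrt(3))/3168
F(11) = -27*sqrt(2)/1177600 + 5491557*sqrt(6)/2355200
F(7/2) = 159/160

strip the shared t-power: t on [0, 1/2); 2 - t on [1/2, 3/2)
the 2 pieces separated at 1/2 each add one integral
on [0, 1/2) integrate f = t**(3/2) against the kernel
between 1/2 and 3/2 the integrand is sqrt(t)*(2 - t)·t^(s-1)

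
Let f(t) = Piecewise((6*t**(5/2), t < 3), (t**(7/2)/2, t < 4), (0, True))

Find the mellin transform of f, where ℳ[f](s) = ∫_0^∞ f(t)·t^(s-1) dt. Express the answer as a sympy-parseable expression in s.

decompose at 3; ℳ[f](s) sums the 2 pieces' integrals
over [0, 3), the kernel integral of 6*t**(5/2) enters the sum
over [3, 4), the kernel integral of t**(7/2)/2 enters the sum

(256*2**(2*s)*s + 640*2**(2*s) + 162*3**(s + 1/2)*s + 621*3**(s + 1/2))/(4*s**2 + 24*s + 35)
  Re(s) > -5/2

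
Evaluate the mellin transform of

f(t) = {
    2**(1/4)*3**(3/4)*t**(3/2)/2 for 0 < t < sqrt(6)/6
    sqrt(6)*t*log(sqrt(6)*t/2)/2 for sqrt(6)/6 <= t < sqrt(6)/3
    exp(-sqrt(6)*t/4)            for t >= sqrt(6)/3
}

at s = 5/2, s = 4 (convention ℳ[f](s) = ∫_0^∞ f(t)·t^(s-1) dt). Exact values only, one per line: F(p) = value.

F(5/2) = 6**(3/4)*((-207*sqrt(2) + 32 + 112*log(2) + 18816*sqrt(pi)*erfc(sqrt(2)/2))*exp(1/2) + 25088*sqrt(2))*exp(-1/2)/28224
F(4) = -31/1800 + sqrt(2)/792 + log(2)/360 + 632*exp(-1/2)/9

remove the power substitution first: 2**(1/4)*3**(3/4)*t**(3/4)/2 on [0, 1/6); sqrt(6)*sqrt(t)*log(sqrt(6)*sqrt(t)/2)/2 on [1/6, 2/3); exp(-sqrt(6)*sqrt(t)/4) on [2/3, ∞)
invert the common scale on t to get t**(3/4) on [0, 1/4); sqrt(t)*log(sqrt(t)) on [1/4, 1); exp(-sqrt(t)/2) on [1, ∞)
remove the power substitution first: t**(3/2) on [0, 1/2); t*log(t) on [1/2, 1); exp(-t/2) on [1, ∞)
treat the 3 regions marked off by sqrt(6)/6, sqrt(6)/3 separately and sum
segment 0 to sqrt(6)/6 holds 2**(1/4)*3**(3/4)*t**(3/2)/2; add its integral
piece [sqrt(6)/6, sqrt(6)/3): integrate sqrt(6)*t*log(sqrt(6)*t/2)/2 against the kernel
the [sqrt(6)/3, ∞) slice contributes ∫ exp(-sqrt(6)*t/4)·t^(s-1) dt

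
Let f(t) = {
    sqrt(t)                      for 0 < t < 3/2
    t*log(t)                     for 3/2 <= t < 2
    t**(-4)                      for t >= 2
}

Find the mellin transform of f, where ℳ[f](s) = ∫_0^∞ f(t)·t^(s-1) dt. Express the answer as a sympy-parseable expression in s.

(-32*2**(2*s)*(s - 4)*(2*s + 1) + 3**s*s*(s - 4)*(2*s + 1)*(-24*log(3) + 24*log(2)) + 3**s*(s - 4)*(2*s + 1)*(-24*log(3) + 24*log(2)) + 24*3**s*(s - 4)*(2*s + 1) + 16*3**s*sqrt(6)*(s - 4)*(s**2 + 2*s + 1) + 32*4**s*s*(s - 4)*(2*s + 1)*log(2) + 32*4**s*(s - 4)*(2*s + 1)*log(2) - 4**s*(2*s + 1)*(s**2 + 2*s + 1))/(16*2**s*(s - 4)*(2*s + 1)*(s**2 + 2*s + 1))
  -1/2 < Re(s) < 4

linearity at 3/2, 2 turns ℳ[f](s) into 3 summed integrals
on [0, 3/2) integrate f = sqrt(t) against the kernel
for t in [3/2, 2): the term is ∫ t*log(t)·t^(s-1)
segment [2, ∞) carries t**(-4); integrate it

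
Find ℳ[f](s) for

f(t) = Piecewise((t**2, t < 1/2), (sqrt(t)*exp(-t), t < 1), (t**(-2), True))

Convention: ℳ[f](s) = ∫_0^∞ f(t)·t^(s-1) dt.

(-2**(1 - s)/4 + s**2*uppergamma(s + 1/2, 1/2) - s**2*uppergamma(s + 1/2, 1) - s - 4*uppergamma(s + 1/2, 1/2) + 4*uppergamma(s + 1/2, 1) - 2 + s/(4*2**s))/(s**2 - 4)
  -2 < Re(s) < 2

reversing the shared t-power: t**(3/2) on [0, 1/2); exp(-t) on [1/2, 1); t**(-5/2) on [1, ∞)
the 3 pieces separated at 1/2, 1 each add one integral
∫ t**2·t^(s-1) over [0, 1/2)
segment [1/2, 1) carries sqrt(t)*exp(-t); integrate it
on [1, ∞) integrate f = t**(-2) against the kernel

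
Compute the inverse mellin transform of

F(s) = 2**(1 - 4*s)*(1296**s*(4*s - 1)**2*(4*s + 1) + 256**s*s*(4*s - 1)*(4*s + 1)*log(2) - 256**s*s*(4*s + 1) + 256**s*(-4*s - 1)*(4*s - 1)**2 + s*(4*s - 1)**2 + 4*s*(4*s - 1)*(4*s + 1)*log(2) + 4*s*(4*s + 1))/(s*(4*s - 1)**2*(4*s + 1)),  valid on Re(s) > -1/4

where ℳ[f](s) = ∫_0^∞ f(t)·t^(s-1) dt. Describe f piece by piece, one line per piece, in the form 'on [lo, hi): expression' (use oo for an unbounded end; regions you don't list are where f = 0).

the power substitution comes off first: sqrt(t) on [0, 1/4); log(sqrt(t))/sqrt(t) on [1/4, 4); 2 on [4, 9)
strip the power substitution: t on [0, 1/2); log(t)/t on [1/2, 2); 2 on [2, 3)
the shared t-power comes off first: t**2 on [0, 1/2); log(t) on [1/2, 2); 2*t on [2, 3)
integrate the 3 segments split at 1/16, 16, then add the results
on [0, 1/16): add ∫ t**(1/4)·t^(s-1) dt
the [1/16, 16) slice contributes ∫ log(t**(1/4))/t**(1/4)·t^(s-1) dt
[16, 81) adds the kernel integral of 2

on [0, 1/16): t**(1/4)
on [1/16, 16): log(t**(1/4))/t**(1/4)
on [16, 81): 2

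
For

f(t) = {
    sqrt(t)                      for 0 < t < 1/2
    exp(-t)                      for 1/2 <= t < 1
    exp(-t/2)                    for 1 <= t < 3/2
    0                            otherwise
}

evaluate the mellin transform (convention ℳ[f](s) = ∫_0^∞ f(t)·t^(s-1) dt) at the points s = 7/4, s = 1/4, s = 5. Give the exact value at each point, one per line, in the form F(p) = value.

F(7/4) = -2*2**(3/4)*uppergamma(7/4, 3/4) - uppergamma(7/4, 1) + 2**(3/4)/18 + uppergamma(7/4, 1/2) + 2*2**(3/4)*uppergamma(7/4, 1/2)
F(1/4) = -2**(1/4)*uppergamma(1/4, 3/4) - uppergamma(1/4, 1) + uppergamma(1/4, 1/2) + 2**(1/4)*uppergamma(1/4, 1/2) + 2*2**(1/4)/3
F(5) = -12993*exp(-3/4)/8 - 65*exp(-1) + sqrt(2)/352 + 20889*exp(-1/2)/16

slice at 1/2, 1, transform all 3 pieces, and sum them
segment [0, 1/2) carries sqrt(t); integrate it
on [1/2, 1) integrate f = exp(-t) against the kernel
∫ exp(-t/2)·t^(s-1) over [1, 3/2)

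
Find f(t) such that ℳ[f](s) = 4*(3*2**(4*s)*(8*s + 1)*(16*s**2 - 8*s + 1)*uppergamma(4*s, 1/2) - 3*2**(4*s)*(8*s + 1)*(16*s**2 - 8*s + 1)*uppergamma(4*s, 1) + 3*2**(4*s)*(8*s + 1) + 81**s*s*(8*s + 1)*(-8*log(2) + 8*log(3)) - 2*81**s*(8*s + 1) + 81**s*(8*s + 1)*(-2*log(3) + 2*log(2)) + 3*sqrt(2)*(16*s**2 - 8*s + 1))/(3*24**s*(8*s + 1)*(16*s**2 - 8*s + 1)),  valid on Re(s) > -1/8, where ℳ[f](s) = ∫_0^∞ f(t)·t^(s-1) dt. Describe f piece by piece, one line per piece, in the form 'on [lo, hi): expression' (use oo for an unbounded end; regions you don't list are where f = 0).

on [0, 1/24): 2**(7/8)*3**(1/8)*t**(1/8)/2
on [1/24, 2/3): exp(-2**(3/4)*3**(1/4)*t**(1/4)/2)
on [2/3, 27/8): 2**(1/4)*3**(3/4)*log(2**(3/4)*3**(1/4)*t**(1/4)/2)/(3*t**(1/4))

remove the common scale on t first: t**(1/8) on [0, 1/16); exp(-t**(1/4)) on [1/16, 1); log(t**(1/4))/t**(1/4) on [1, 81/16)
invert the power substitution to get t**(1/4) on [0, 1/4); exp(-sqrt(t)) on [1/4, 1); log(sqrt(t))/sqrt(t) on [1, 9/4)
the power substitution comes off first: sqrt(t) on [0, 1/2); exp(-t) on [1/2, 1); log(t)/t on [1, 3/2)
split f at 1/24, 2/3: ℳ[f](s) collects 3 kernel integrals
on [0, 1/24) integrate f = 2**(7/8)*3**(1/8)*t**(1/8)/2 against the kernel
on [1/24, 2/3): add ∫ exp(-2**(3/4)*3**(1/4)*t**(1/4)/2)·t^(s-1) dt
on [2/3, 27/8) integrate f = 2**(1/4)*3**(3/4)*log(2**(3/4)*3**(1/4)*t**(1/4)/2)/(3*t**(1/4)) against the kernel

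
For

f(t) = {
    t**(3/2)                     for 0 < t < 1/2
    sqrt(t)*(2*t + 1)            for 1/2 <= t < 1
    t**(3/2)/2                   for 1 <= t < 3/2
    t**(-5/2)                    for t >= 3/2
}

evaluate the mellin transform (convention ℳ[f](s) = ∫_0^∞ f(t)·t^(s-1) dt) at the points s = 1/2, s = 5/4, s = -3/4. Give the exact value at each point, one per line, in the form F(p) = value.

reversing the shared t-power: t on [0, 1/2); 2*t + 1 on [1/2, 1); t/2 on [1, 3/2); …
split f at 1/2, 1, 3/2: ℳ[f](s) collects 4 kernel integrals
on [0, 1/2) integrate f = t**(3/2) against the kernel
∫ over [1/2, 1) of sqrt(t)*(2*t + 1)·t^(s-1) joins the sum
between 1 and 3/2 the integrand is t**(3/2)/2·t^(s-1)
for t in [3/2, ∞): the term is ∫ t**(-5/2)·t^(s-1)

F(1/2) = 275/144
F(5/4) = 2**(1/4)*(-2610 + 5299*3**(3/4) + 7740*2**(3/4))/13860
F(-3/4) = 2**(1/4)*(-1053*2**(3/4) + 383*3**(3/4) + 3510)/1053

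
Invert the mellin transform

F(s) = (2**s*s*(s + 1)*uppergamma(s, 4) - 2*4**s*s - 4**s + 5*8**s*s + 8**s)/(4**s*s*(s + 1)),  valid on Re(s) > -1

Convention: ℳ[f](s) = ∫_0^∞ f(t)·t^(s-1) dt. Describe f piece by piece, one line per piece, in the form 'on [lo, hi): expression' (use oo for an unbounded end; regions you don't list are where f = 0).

f breaks at 1, 2 into 3 integrals to sum
between 0 and 1 the integrand is t·t^(s-1)
[1, 2) adds the kernel integral of (2*t + 1)
for t in [2, ∞): the term is ∫ exp(-2*t)·t^(s-1)

on [0, 1): t
on [1, 2): 2*t + 1
on [2, oo): exp(-2*t)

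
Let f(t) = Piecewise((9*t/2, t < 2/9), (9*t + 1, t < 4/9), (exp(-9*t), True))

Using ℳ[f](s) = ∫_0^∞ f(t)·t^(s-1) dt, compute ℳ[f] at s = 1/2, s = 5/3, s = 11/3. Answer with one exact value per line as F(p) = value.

strip the common scale on t: 3*t on [0, 1/3); 6*t + 1 on [1/3, 2/3); exp(-6*t) on [2/3, ∞)
the common scale on t comes off first: t on [0, 1); 2*t + 1 on [1, 2); exp(-2*t) on [2, ∞)
treat the 3 regions marked off by 2/9, 4/9 separately and sum
on [0, 2/9): add ∫ 9*t/2·t^(s-1) dt
on [2/9, 4/9): add ∫ (9*t + 1)·t^(s-1) dt
on [4/9, ∞) integrate f = exp(-9*t) against the kernel

F(1/2) = -8*sqrt(2)/9 + sqrt(pi)*erfc(2)/3 + 28/9
F(5/3) = 18**(1/3)*(-39*2**(1/3) + 10*2**(2/3)*uppergamma(5/3, 4) + 336)/1620
F(11/3) = 18**(1/3)*(-600*2**(1/3) + 77*2**(2/3)*uppergamma(11/3, 4) + 22272)/1010394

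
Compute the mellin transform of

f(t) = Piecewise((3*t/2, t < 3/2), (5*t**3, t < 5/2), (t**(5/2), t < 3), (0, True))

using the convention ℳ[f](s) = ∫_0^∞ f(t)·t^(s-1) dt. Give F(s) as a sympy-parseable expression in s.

(144*2**s*3**(s + 1/2)*(s + 1)*(s + 3) - 135*3**s*(s + 1)*(2*s + 5) + 18*3**s*(s + 3)*(2*s + 5) + 625*5**s*(s + 1)*(2*s + 5) - 50*sqrt(2)*5**(s + 1/2)*(s + 1)*(s + 3))/(8*2**s*(s + 1)*(s + 3)*(2*s + 5))
  Re(s) > -1

along the cuts 3/2, 5/2, ℳ[f](s) splits into 3 integrals
[0, 3/2) adds the kernel integral of 3*t/2
piece [3/2, 5/2): integrate 5*t**3 against the kernel
on [5/2, 3) integrate f = t**(5/2) against the kernel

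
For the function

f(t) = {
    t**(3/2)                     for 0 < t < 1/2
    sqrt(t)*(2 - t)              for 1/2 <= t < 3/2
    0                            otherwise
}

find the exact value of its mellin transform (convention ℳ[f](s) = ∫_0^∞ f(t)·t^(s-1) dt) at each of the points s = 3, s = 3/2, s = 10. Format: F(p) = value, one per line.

F(3) = sqrt(2)*(-22 + 405*sqrt(3))/1008
F(3/2) = 23/24
F(10) = sqrt(2)*(-50 + 1712421*sqrt(3))/989184

peel off the shared t-power: t on [0, 1/2); 2 - t on [1/2, 3/2)
breakpoints 1/2: one integral from each of the 2 segments
∫ t**(3/2)·t^(s-1) over [0, 1/2)
on [1/2, 3/2): add ∫ sqrt(t)*(2 - t)·t^(s-1) dt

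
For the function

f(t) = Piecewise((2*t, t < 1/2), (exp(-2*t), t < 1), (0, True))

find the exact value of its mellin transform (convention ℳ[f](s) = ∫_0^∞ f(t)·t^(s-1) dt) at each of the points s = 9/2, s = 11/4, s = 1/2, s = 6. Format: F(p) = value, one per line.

F(9/2) = sqrt(2)*(-9262*sqrt(2) + (-1155*sqrt(pi)*erfc(sqrt(2)) + 32 + 1155*sqrt(pi)*erfc(1))*exp(2) + 4642*E)*exp(-2)/5632
F(11/4) = 2**(1/4)*(-15*uppergamma(11/4, 2) + 4 + 15*uppergamma(11/4, 1))/120
F(1/2) = sqrt(2)*(-3*sqrt(pi)*erfc(sqrt(2)) + 3*sqrt(pi)*erfc(1) + 2)/6
F(6) = (-6104 + exp(2) + 2282*E)*exp(-2)/448

back out the common scale on t: t on [0, 1); exp(-t) on [1, 2)
breakpoints 1/2: one integral from each of the 2 segments
on [0, 1/2) integrate f = 2*t against the kernel
piece [1/2, 1): integrate exp(-2*t) against the kernel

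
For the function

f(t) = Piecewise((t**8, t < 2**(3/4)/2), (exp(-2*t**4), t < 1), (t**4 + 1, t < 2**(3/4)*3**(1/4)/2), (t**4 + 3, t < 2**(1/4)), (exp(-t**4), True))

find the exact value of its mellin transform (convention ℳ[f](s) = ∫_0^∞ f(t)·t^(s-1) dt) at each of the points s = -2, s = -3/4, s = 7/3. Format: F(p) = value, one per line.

undo the power substitution: t**4 on [0, sqrt(2)/2); exp(-2*t**2) on [sqrt(2)/2, 1); t**2 + 1 on [1, sqrt(6)/2); …
reversing the power substitution: t**2 on [0, 1/2); exp(-2*t) on [1/2, 1); t + 1 on [1, 3/2); …
the 5 pieces separated at 2**(3/4)/2, 1, 2**(3/4)*3**(1/4)/2, 2**(1/4) each add one integral
∫ t**8·t^(s-1) over [0, 2**(3/4)/2)
on [2**(3/4)/2, 1): add ∫ exp(-2*t**4)·t^(s-1) dt
[1, 2**(3/4)*3**(1/4)/2) adds the kernel integral of (t**4 + 1)
[2**(3/4)*3**(1/4)/2, 2**(1/4)) adds the kernel integral of (t**4 + 3)
segment [2**(1/4), ∞) carries exp(-t**4); integrate it

F(-2) = sqrt(2)*(3*sqrt(2)*(-2 - 2*sqrt(pi)*exp(2)*erfc(sqrt(2)) + sqrt(2)) + 12*E + (-5 - 12*sqrt(pi)*erfc(1) + 12*sqrt(pi)*erfc(sqrt(2)) + 8*sqrt(3))*exp(2))*exp(-2)/24
F(-3/4) = 2**(3/16)*(-45936*2**(5/8) - 6786*uppergamma(-3/16, 2) + 3393*2**(13/16)*uppergamma(-3/16, 2) + 936 + 6786*uppergamma(-3/16, 1) + 13920*2**(13/16) + 24128*3**(13/16))/27144
F(7/3) = 2**(5/12)*(-14136*3**(7/12) - 9672*2**(7/12) - 4123*uppergamma(7/12, 2) + 399 + 4123*2**(7/12)*uppergamma(7/12, 2) + 4123*uppergamma(7/12, 1) + 52824*2**(1/6))/32984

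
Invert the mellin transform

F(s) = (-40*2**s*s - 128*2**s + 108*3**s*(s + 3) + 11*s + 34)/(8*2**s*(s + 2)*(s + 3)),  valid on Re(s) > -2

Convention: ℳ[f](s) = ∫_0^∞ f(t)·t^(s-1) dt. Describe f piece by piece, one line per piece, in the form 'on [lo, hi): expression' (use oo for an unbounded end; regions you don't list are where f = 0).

on [0, 1/2): 6*t**2
on [1/2, 1): t**3
on [1, 3/2): 6*t**2

along the cuts 1/2, 1, ℳ[f](s) splits into 3 integrals
for t in [0, 1/2): the term is ∫ 6*t**2·t^(s-1)
for t in [1/2, 1): the term is ∫ t**3·t^(s-1)
over [1, 3/2), the kernel integral of 6*t**2 enters the sum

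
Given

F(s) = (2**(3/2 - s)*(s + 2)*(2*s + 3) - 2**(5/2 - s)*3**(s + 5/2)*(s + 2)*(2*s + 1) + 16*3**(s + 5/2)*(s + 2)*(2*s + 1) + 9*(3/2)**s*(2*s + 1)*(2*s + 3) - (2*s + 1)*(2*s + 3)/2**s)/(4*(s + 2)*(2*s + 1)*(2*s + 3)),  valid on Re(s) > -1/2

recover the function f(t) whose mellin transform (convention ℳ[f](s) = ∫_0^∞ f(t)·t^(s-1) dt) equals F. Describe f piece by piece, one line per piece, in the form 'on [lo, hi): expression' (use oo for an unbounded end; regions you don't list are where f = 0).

integrate the 3 segments split at 1/2, 3/2, then add the results
over [0, 1/2), the kernel integral of sqrt(t)/2 enters the sum
segment [1/2, 3/2) carries t**2; integrate it
piece [3/2, 3): integrate 6*t**(3/2) against the kernel

on [0, 1/2): sqrt(t)/2
on [1/2, 3/2): t**2
on [3/2, 3): 6*t**(3/2)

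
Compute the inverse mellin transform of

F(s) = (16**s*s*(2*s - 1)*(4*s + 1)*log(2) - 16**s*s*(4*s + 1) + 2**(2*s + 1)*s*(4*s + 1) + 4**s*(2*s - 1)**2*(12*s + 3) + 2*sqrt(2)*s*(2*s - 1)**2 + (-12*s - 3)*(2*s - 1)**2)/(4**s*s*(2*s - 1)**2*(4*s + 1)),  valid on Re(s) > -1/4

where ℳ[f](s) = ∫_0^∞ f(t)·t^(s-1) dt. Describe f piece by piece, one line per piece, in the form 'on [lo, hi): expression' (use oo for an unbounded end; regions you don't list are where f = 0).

on [0, 1/4): t**(1/4)
on [1/4, 1): 3
on [1, 4): log(sqrt(t))/sqrt(t)

the shared t-power comes off first: t**(5/4) on [0, 1/4); 3*t on [1/4, 1); sqrt(t)*log(sqrt(t)) on [1, 4)
strip the power substitution: t**(5/2) on [0, 1/2); 3*t**2 on [1/2, 1); t*log(t) on [1, 2)
reversing the shared t-power: t**(3/2) on [0, 1/2); 3*t on [1/2, 1); log(t) on [1, 2)
along the cuts 1/4, 1, ℳ[f](s) splits into 3 integrals
over [0, 1/4), the kernel integral of t**(1/4) enters the sum
between 1/4 and 1 the integrand is 3·t^(s-1)
segment 1 to 4 holds log(sqrt(t))/sqrt(t); add its integral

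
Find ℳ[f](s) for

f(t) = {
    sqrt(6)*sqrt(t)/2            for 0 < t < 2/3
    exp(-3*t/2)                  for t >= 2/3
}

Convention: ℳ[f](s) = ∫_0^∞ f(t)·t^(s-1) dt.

(2/3)**s*((2*s + 1)*uppergamma(s, 1) + 2)/(2*s + 1)
  Re(s) > -1/2

undo the common scale on t: sqrt(t) on [0, 1); exp(-t) on [1, ∞)
along the cuts 2/3, ℳ[f](s) splits into 2 integrals
over [0, 2/3), the kernel integral of sqrt(6)*sqrt(t)/2 enters the sum
the [2/3, ∞) slice contributes ∫ exp(-3*t/2)·t^(s-1) dt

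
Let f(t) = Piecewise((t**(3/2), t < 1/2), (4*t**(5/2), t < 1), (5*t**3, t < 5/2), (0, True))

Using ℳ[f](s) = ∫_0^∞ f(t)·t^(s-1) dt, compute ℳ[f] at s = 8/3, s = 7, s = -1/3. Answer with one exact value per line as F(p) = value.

slice at 1/2, 1, transform all 3 pieces, and sum them
on [0, 1/2) integrate f = t**(3/2) against the kernel
for t in [1/2, 1): the term is ∫ 4*t**(5/2)·t^(s-1)
piece [1, 5/2): integrate 5*t**3 against the kernel

F(8/3) = -57/527 - 57*2**(5/6)/12400 + 46875*2**(1/3)*5**(2/3)/1088
F(7) = 185543803/38912 - 15*sqrt(2)/82688
F(-1/3) = -3*2**(5/6)/182 - 3/104 + 375*2**(1/3)*5**(2/3)/64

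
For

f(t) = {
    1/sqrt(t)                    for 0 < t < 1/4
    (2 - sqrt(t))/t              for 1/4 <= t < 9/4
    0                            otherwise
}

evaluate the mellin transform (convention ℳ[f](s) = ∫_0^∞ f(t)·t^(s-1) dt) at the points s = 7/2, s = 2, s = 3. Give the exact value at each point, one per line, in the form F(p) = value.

the shared t-power comes off first: sqrt(t) on [0, 1/4); 2 - sqrt(t) on [1/4, 9/4)
the power substitution comes off first: t on [0, 1/2); 2 - t on [1/2, 3/2)
summing 2 kernel integrals split by 1/4 yields ℳ[f](s)
on [0, 1/4): add ∫ 1/sqrt(t)·t^(s-1) dt
[1/4, 9/4) adds the kernel integral of (2 - sqrt(t))/t

F(7/2) = 2173/960
F(2) = 23/12
F(3) = 159/80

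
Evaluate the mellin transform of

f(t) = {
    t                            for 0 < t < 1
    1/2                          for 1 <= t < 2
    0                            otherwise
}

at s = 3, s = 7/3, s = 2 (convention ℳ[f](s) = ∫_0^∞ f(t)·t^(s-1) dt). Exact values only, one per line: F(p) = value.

decompose at 1; ℳ[f](s) sums the 2 pieces' integrals
on [0, 1) integrate f = t against the kernel
on [1, 2): add ∫ 1/2·t^(s-1) dt

F(3) = 17/12
F(7/3) = 3/35 + 6*2**(1/3)/7
F(2) = 13/12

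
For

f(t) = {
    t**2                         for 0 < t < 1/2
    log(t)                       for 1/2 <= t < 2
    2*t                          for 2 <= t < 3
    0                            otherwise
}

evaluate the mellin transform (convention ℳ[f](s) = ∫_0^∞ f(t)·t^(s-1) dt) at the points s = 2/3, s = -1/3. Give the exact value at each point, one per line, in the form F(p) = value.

summing 3 kernel integrals split by 1/2, 2 yields ℳ[f](s)
the [0, 1/2) slice contributes ∫ t**2·t^(s-1) dt
[1/2, 2) adds the kernel integral of log(t)
[2, 3) adds the kernel integral of 2*t

F(2/3) = 3*2**(1/3)*(-496*2**(1/3) + 125 + log(2**(80 + 160*2**(1/3))) + 192*6**(2/3))/320
F(-1/3) = 3*2**(1/3)*(-50*2**(1/3) - log(2**(10*2**(1/3) + 20)) + 10*6**(2/3) + 61)/20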